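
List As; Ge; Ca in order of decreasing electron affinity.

Ca is in period 4, group 2; Ge is in period 4, group 14; As is in period 4, group 15.
Adding an electron releases more energy for atoms nearer the top right (short of the noble gases).
All lie in period 4; the across-period trend (electron affinity increases left to right) applies, with the exception below.
Note the exception: Ge has a higher electron affinity than As, contrary to the simple trend — adding an electron to As's half-filled 4p³ is unfavourable, so Ge (4p²) has the more exothermic EA.
For reference (kJ/mol): Ca 2, Ge 119, As 78.
So from highest to lowest: Ge > As > Ca.

Ge > As > Ca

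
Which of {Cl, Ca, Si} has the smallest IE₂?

Ca

The second ionization energy removes an electron from the +1 ion. For each element: Cl⁺ still has 6 valence electrons; Ca⁺ still has 1 valence electron; Si⁺ still has 3 valence electrons.
All are still removing valence electrons, so compare the +1 ions as you would atoms: IE_2 generally rises across a period (higher Z_eff) and falls down a group (larger shell), subject to the usual subshell exceptions.
Valence configurations: Cl⁺ [Ne]3s²3p⁴, Ca⁺ [Ar]4s¹, Si⁺ [Ne]3s²3p¹.
Tabulated IE_2 (kJ/mol): Cl 2298, Ca 1145, Si 1577.
So the second ionization energies run Ca < Si < Cl.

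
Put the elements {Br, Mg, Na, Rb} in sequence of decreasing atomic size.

Radius decreases left→right (rising Z_eff, same n) and increases top→bottom (higher n).
Neither a single period nor a single group — weigh both effects.
Mg > Br: period and group pull opposite ways; the across-period shift dominates (139 vs 114 pm).
Na > Mg: Na lies to the left of Mg in period 3, so the across-period effect alone puts Na larger.
Rb > Na: Rb sits below Na in group 1, so the down-group effect alone puts Rb larger.
For reference (pm): Na 155, Mg 139, Br 114, Rb 210.
So from largest to smallest: Rb > Na > Mg > Br.

Rb > Na > Mg > Br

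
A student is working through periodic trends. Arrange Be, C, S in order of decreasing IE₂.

C > S > Be

Consider each +1 ion: Be⁺ still has 1 valence electron; C⁺ still has 3 valence electrons; S⁺ still has 5 valence electrons.
All are still removing valence electrons, so compare the +1 ions as you would atoms: IE_2 generally rises across a period (higher Z_eff) and falls down a group (larger shell), subject to the usual subshell exceptions.
Valence configurations: Be⁺ [He]2s¹, C⁺ [He]2s²2p¹, S⁺ [Ne]3s²3p³.
The numbers (kJ/mol): Be 1757, C 2353, S 2252.
Overall IE_2 order: Be < S < C.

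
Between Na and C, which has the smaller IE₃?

C

IE_3 is the cost of taking one more electron from the +2 cation: Na²⁺ is already 1 electron into the core; C²⁺ still has 2 valence electrons.
Breaking into a closed-shell core is much more expensive than removing a leftover valence electron — Na has the largest IE_3 here.
Approximate IE_3 values (kJ/mol): Na 6910, C 4620.
Overall IE_3 order: C < Na.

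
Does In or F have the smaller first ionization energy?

F is in period 2, group 17; In is in period 5, group 13.
First ionization energy rises across a period (greater Z_eff holds electrons more tightly) and falls down a group (valence electrons are farther from the nucleus).
Neither a single period nor a single group — weigh both effects.
F > In: both effects reinforce here, so F is clearly the higher of the two.
Tabulated first ionization energy (kJ/mol): F 1681, In 558.
So In has the smaller first ionization energy (In < F).

In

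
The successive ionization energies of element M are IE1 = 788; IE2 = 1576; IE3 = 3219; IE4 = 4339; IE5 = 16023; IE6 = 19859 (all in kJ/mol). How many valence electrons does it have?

4

Look for the largest jump between consecutive ionization energies: IE5/IE4 ≈ 3.7, far larger than any earlier ratio.
That jump marks the point where a core electron is being removed. So the atom has 4 valence electrons.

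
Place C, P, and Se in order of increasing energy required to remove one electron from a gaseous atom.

C is in period 2, group 14; P is in period 3, group 15; Se is in period 4, group 16.
Across a period the outer electron is held more tightly (higher IE₁); down a group it sits in a higher shell, more shielded, and comes off more easily.
These sit on a diagonal, where the across-period and down-group effects partly cancel.
P > Se: period and group pull opposite ways; the down-group shift dominates (1012 vs 941 kJ/mol).
C > P: the two effects oppose for this pair; the down-group effect wins (1086 vs 1012 kJ/mol).
Approximate values (kJ/mol): C 1086, P 1012, Se 941.
So from lowest to highest: Se < P < C.

Se < P < C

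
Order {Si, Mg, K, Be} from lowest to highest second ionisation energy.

Mg < Si < Be < K

After 1 electron has been removed, what remains? Si⁺ still has 3 valence electrons; Mg⁺ still has 1 valence electron; K⁺ is the bare [Ar] core; Be⁺ still has 1 valence electron.
Breaking into a closed-shell core is much more expensive than removing a leftover valence electron — K has the largest IE_2 here.
Valence configurations: Si⁺ [Ne]3s²3p¹, Mg⁺ [Ne]3s¹, Be⁺ [He]2s¹.
Tabulated IE_2 (kJ/mol): Si 1577, Mg 1451, K 3052, Be 1757.
So the second ionization energies run Mg < Si < Be < K.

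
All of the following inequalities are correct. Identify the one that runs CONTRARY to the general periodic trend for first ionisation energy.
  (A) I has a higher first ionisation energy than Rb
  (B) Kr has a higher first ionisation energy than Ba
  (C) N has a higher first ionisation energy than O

The general trend: first ionisation energy increases across a period and decreases down a group.
(A) I (period 5, group 17) vs Rb (period 5, group 1): the stated order agrees with the simple trend.
(B) Kr (period 4, group 18) vs Ba (period 6, group 2): the stated order agrees with the simple trend.
(C) N (period 2, group 15) vs O (period 2, group 16): the stated order contradicts the simple trend.
The exception is (C): pairing an electron in O's 2p⁴ costs repulsion energy, so O ionizes more easily than half-filled N (2p³).

(C)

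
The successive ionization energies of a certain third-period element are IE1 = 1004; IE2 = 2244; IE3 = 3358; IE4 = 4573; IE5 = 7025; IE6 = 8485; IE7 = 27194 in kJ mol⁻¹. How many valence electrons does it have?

Look for the largest jump between consecutive ionization energies: IE7/IE6 ≈ 3.2, far larger than any earlier ratio.
That jump marks the point where a core electron is being removed. So the atom has 6 valence electrons.

6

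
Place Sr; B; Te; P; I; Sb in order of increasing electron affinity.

B is in period 2, group 13; P is in period 3, group 15; Sr is in period 5, group 2; Sb is in period 5, group 15; Te is in period 5, group 16; I is in period 5, group 17.
EA tends to increase across a period and decrease down a group, though the pattern is less regular than for IE or radius.
These span different periods and groups, so the two trends combine.
B > Sr: both effects reinforce here, so B is clearly the higher of the two.
P > B: the two effects oppose for this pair; the across-period effect wins (72 vs 27 kJ/mol).
Sb > P: this pair runs against the simple trend — see the exception note.
Te > Sb: Te lies to the right of Sb in period 5, so the across-period effect alone puts Te higher.
I > Te: both are in period 5; the period trend gives I the larger value.
Note the exception: Sb has a higher electron affinity than P, contrary to the simple trend — both are half-filled np³, but the pairing/repulsion penalty for the added electron shrinks as the p orbitals become larger and more diffuse down the group, and for Sb that outweighs the weaker nuclear attraction.
Approximate values (kJ/mol): B 27, P 72, Sr 5, Sb 103, Te 190, I 295.
So from lowest to highest: Sr < B < P < Sb < Te < I.

Sr < B < P < Sb < Te < I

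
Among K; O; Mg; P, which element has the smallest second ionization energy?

The second ionization energy removes an electron from the +1 ion. For each element: K⁺ is the bare [Ar] core; O⁺ still has 5 valence electrons; Mg⁺ still has 1 valence electron; P⁺ still has 4 valence electrons.
Usually core removal costs more than valence removal, but here the competition is close: a tightly held n=2 valence electron can cost more to remove than an n=3 core electron, so the actual values have to decide it.
Valence configurations: O⁺ [He]2s²2p³, Mg⁺ [Ne]3s¹, P⁺ [Ne]3s²3p².
The numbers (kJ/mol): K 3052, O 3388, Mg 1451, P 1907.
Putting it together, IE_2: Mg < P < K < O.

Mg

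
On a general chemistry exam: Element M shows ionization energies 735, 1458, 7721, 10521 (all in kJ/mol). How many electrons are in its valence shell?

2

Look for the largest jump between consecutive ionization energies: IE3/IE2 ≈ 5.3, far larger than any earlier ratio.
That jump marks the point where a core electron is being removed. So the atom has 2 valence electrons.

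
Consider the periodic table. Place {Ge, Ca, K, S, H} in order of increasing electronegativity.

K < Ca < Ge < H < S

H is in period 1, group 1; S is in period 3, group 16; K is in period 4, group 1; Ca is in period 4, group 2; Ge is in period 4, group 14.
EN rises left→right (higher Z_eff, smaller atoms) and falls top→bottom (larger, more shielded atoms).
Neither a single period nor a single group — weigh both effects.
Ca > K: both are in period 4; the period trend gives Ca the larger value.
Ge > Ca: both are in period 4; the period trend gives Ge the larger value.
H > Ge: the two effects oppose for this pair; the down-group effect wins (2.20 vs 2.01).
S > H: period and group pull opposite ways; the across-period shift dominates (2.58 vs 2.20).
For reference (Pauling): H 2.20, S 2.58, K 0.82, Ca 1.00, Ge 2.01.
So from lowest to highest: K < Ca < Ge < H < S.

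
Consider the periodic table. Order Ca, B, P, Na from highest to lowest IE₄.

Consider each +3 ion: Ca³⁺ is already 1 electron into the core; B³⁺ is the bare [He] core; P³⁺ still has 2 valence electrons; Na³⁺ is already 2 electrons into the core.
Breaking into a closed-shell core is much more expensive than removing a leftover valence electron — Ca, Na and B have the largest IE_4 here.
Approximate IE_4 values (kJ/mol): Ca 6491, B 25026, P 4964, Na 9543.
Putting it together, IE_4: P < Ca < Na < B.

B > Na > Ca > P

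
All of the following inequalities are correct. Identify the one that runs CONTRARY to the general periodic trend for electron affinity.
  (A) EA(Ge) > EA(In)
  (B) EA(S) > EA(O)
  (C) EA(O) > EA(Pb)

The general trend: electron affinity increases across a period and decreases down a group.
(A) Ge (period 4, group 14) vs In (period 5, group 13): the stated order agrees with the simple trend.
(B) S (period 3, group 16) vs O (period 2, group 16): the stated order contradicts the simple trend.
(C) O (period 2, group 16) vs Pb (period 6, group 14): the stated order agrees with the simple trend.
The exception is (B): the compact 2p subshell of O repels the added electron more than S's larger 3p does.

(B)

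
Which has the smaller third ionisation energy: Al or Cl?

Al

Consider each +2 ion: Al²⁺ still has 1 valence electron; Cl²⁺ still has 5 valence electrons.
All are still removing valence electrons, so compare the +2 ions as you would atoms: IE_3 generally rises across a period (higher Z_eff) and falls down a group (larger shell), subject to the usual subshell exceptions.
Valence configurations: Al²⁺ [Ne]3s¹, Cl²⁺ [Ne]3s²3p³.
Approximate IE_3 values (kJ/mol): Al 2745, Cl 3822.
Hence IE_3: Al < Cl.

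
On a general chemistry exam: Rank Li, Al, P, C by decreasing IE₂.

The second ionization energy removes an electron from the +1 ion. For each element: Li⁺ is the bare [He] core; Al⁺ still has 2 valence electrons; P⁺ still has 4 valence electrons; C⁺ still has 3 valence electrons.
Breaking into a closed-shell core is much more expensive than removing a leftover valence electron — Li has the largest IE_2 here.
Valence configurations: Al⁺ [Ne]3s², P⁺ [Ne]3s²3p², C⁺ [He]2s²2p¹.
Tabulated IE_2 (kJ/mol): Li 7298, Al 1817, P 1907, C 2353.
Hence IE_2: Al < P < C < Li.

Li, C, P, Al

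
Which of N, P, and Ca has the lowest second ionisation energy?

After 1 electron has been removed, what remains? N⁺ still has 4 valence electrons; P⁺ still has 4 valence electrons; Ca⁺ still has 1 valence electron.
All are still removing valence electrons, so compare the +1 ions as you would atoms: IE_2 generally rises across a period (higher Z_eff) and falls down a group (larger shell), subject to the usual subshell exceptions.
Valence configurations: N⁺ [He]2s²2p², P⁺ [Ne]3s²3p², Ca⁺ [Ar]4s¹.
Tabulated IE_2 (kJ/mol): N 2856, P 1907, Ca 1145.
Hence IE_2: Ca < P < N.

Ca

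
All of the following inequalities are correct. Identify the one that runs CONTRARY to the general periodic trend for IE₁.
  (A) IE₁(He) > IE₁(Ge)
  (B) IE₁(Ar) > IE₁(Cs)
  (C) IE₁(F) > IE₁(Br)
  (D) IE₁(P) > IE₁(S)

(D)

The general trend: IE₁ increases across a period and decreases down a group.
(A) He (period 1, group 18) vs Ge (period 4, group 14): the stated order agrees with the simple trend.
(B) Ar (period 3, group 18) vs Cs (period 6, group 1): the stated order agrees with the simple trend.
(C) F (period 2, group 17) vs Br (period 4, group 17): the stated order agrees with the simple trend.
(D) P (period 3, group 15) vs S (period 3, group 16): the stated order contradicts the simple trend.
The exception is (D): S (3p⁴) ionizes more easily than half-filled P (3p³) because the paired 3p electron in S is pushed out by e⁻–e⁻ repulsion.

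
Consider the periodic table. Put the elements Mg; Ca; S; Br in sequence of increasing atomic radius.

S < Br < Mg < Ca

Mg is in period 3, group 2; S is in period 3, group 16; Ca is in period 4, group 2; Br is in period 4, group 17.
Moving right in a period, electrons are added to the same shell under a stronger nuclear pull, so atoms get smaller; moving down, a new shell is opened and atoms get larger.
Here both period and group differ, so the two effects have to be weighed against each other.
Br > S: period and group pull opposite ways; the down-group shift dominates (114 vs 103 pm).
Mg > Br: period and group pull opposite ways; the across-period shift dominates (139 vs 114 pm).
Ca > Mg: Ca sits below Mg in group 2, so the down-group effect alone puts Ca larger.
For reference (pm): Mg 139, S 103, Ca 171, Br 114.
So from smallest to largest: S < Br < Mg < Ca.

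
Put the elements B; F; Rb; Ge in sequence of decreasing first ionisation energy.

B is in period 2, group 13; F is in period 2, group 17; Ge is in period 4, group 14; Rb is in period 5, group 1.
IE₁ increases left→right with effective nuclear charge and decreases top→bottom as the valence shell moves farther out.
Here both period and group differ, so the two effects have to be weighed against each other.
Ge > Rb: relative to Rb, both the across-period and down-group shifts push Ge's first ionization energy up.
B > Ge: period and group pull opposite ways; the down-group shift dominates (801 vs 762 kJ/mol).
F > B: F lies to the right of B in period 2, so the across-period effect alone puts F higher.
Tabulated first ionization energy (kJ/mol): B 801, F 1681, Ge 762, Rb 403.
So from highest to lowest: F > B > Ge > Rb.

F > B > Ge > Rb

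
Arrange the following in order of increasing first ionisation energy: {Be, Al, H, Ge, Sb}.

Al < Ge < Sb < Be < H

H is in period 1, group 1; Be is in period 2, group 2; Al is in period 3, group 13; Ge is in period 4, group 14; Sb is in period 5, group 15.
Across a period the outer electron is held more tightly (higher IE₁); down a group it sits in a higher shell, more shielded, and comes off more easily.
A diagonal step moves right (one effect) and down (the opposite effect) at once.
Ge > Al: period and group pull opposite ways; the across-period shift dominates (762 vs 578 kJ/mol).
Sb > Ge: period and group pull opposite ways; the across-period shift dominates (831 vs 762 kJ/mol).
Be > Sb: period and group pull opposite ways; the down-group shift dominates (900 vs 831 kJ/mol).
H > Be: period and group pull opposite ways; the down-group shift dominates (1312 vs 900 kJ/mol).
For reference (kJ/mol): H 1312, Be 900, Al 578, Ge 762, Sb 831.
So from lowest to highest: Al < Ge < Sb < Be < H.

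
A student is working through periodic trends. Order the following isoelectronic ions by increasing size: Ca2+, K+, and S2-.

Ca2+ < K+ < S2-

All of these have 18 electrons, so size is governed by nuclear charge alone: the more protons, the stronger the pull on the same electron cloud, and the smaller the ion.
Nuclear charges: Ca2+ (Z=20), K+ (Z=19), S2- (Z=16).
Smallest to largest: Ca2+ < K+ < S2-.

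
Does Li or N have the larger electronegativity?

N

Li is in period 2, group 1; N is in period 2, group 15.
Electronegativity increases across a period and decreases down a group, tracking effective nuclear charge and atomic size.
All lie in period 2, so electronegativity increases left to right.
So N has the larger electronegativity (N > Li).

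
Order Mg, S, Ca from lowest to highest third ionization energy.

S < Ca < Mg

Consider each +2 ion: Mg²⁺ is the bare [Ne] core; S²⁺ still has 4 valence electrons; Ca²⁺ is the bare [Ar] core.
Breaking into a closed-shell core is much more expensive than removing a leftover valence electron — Ca and Mg have the largest IE_3 here.
The numbers (kJ/mol): Mg 7733, S 3357, Ca 4912.
So the third ionization energies run S < Ca < Mg.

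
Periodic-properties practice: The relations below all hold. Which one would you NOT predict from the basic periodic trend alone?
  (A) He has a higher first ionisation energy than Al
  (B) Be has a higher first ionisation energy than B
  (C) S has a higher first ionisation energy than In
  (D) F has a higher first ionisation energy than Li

The general trend: first ionisation energy increases across a period and decreases down a group.
(A) He (period 1, group 18) vs Al (period 3, group 13): the stated order agrees with the simple trend.
(B) Be (period 2, group 2) vs B (period 2, group 13): the stated order contradicts the simple trend.
(C) S (period 3, group 16) vs In (period 5, group 13): the stated order agrees with the simple trend.
(D) F (period 2, group 17) vs Li (period 2, group 1): the stated order agrees with the simple trend.
The exception is (B): removing B's lone 2p electron is easier than breaking Be's filled 2s².

(B)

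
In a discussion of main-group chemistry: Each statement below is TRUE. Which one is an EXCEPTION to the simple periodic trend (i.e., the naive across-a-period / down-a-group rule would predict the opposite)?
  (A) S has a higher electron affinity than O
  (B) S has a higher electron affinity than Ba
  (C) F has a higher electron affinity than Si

(A)

The general trend: electron affinity increases across a period and decreases down a group.
(A) S (period 3, group 16) vs O (period 2, group 16): the stated order contradicts the simple trend.
(B) S (period 3, group 16) vs Ba (period 6, group 2): the stated order agrees with the simple trend.
(C) F (period 2, group 17) vs Si (period 3, group 14): the stated order agrees with the simple trend.
The exception is (A): the compact 2p subshell of O repels the added electron more than S's larger 3p does.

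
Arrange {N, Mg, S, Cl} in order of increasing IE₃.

The third ionization energy removes an electron from the +2 ion. For each element: N²⁺ still has 3 valence electrons; Mg²⁺ is the bare [Ne] core; S²⁺ still has 4 valence electrons; Cl²⁺ still has 5 valence electrons.
Core electrons are held far more tightly than valence electrons, so Mg tops the IE_3 order.
Valence configurations: N²⁺ [He]2s²2p¹, S²⁺ [Ne]3s²3p², Cl²⁺ [Ne]3s²3p³.
Tabulated IE_3 (kJ/mol): N 4578, Mg 7733, S 3357, Cl 3822.
Putting it together, IE_3: S < Cl < N < Mg.

S < Cl < N < Mg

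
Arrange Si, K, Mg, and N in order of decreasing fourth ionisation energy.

The fourth ionization energy removes an electron from the +3 ion. For each element: Si³⁺ still has 1 valence electron; K³⁺ is already 2 electrons into the core; Mg³⁺ is already 1 electron into the core; N³⁺ still has 2 valence electrons.
Usually core removal costs more than valence removal, but here the competition is close: a tightly held n=2 valence electron can cost more to remove than an n=3 core electron, so the actual values have to decide it.
Valence configurations: Si³⁺ [Ne]3s¹, N³⁺ [He]2s².
Approximate IE_4 values (kJ/mol): Si 4356, K 5877, Mg 10543, N 7475.
So the fourth ionization energies run Si < K < N < Mg.

Mg, N, K, Si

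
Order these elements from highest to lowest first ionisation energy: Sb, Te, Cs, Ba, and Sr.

Sr is in period 5, group 2; Sb is in period 5, group 15; Te is in period 5, group 16; Cs is in period 6, group 1; Ba is in period 6, group 2.
Across a period the outer electron is held more tightly (higher IE₁); down a group it sits in a higher shell, more shielded, and comes off more easily.
Here both period and group differ, so the two effects have to be weighed against each other.
Ba > Cs: Ba lies to the right of Cs in period 6, so the across-period effect alone puts Ba higher.
Sr > Ba: Sr sits above Ba in group 2, so the down-group effect alone puts Sr higher.
Sb > Sr: both are in period 5; the period trend gives Sb the larger value.
Te > Sb: Te lies to the right of Sb in period 5, so the across-period effect alone puts Te higher.
Tabulated first ionization energy (kJ/mol): Sr 550, Sb 831, Te 869, Cs 376, Ba 503.
So from highest to lowest: Te > Sb > Sr > Ba > Cs.

Te > Sb > Sr > Ba > Cs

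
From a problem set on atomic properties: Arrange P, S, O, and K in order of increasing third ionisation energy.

The third ionization energy removes an electron from the +2 ion. For each element: P²⁺ still has 3 valence electrons; S²⁺ still has 4 valence electrons; O²⁺ still has 4 valence electrons; K²⁺ is already 1 electron into the core.
Usually core removal costs more than valence removal, but here the competition is close: a tightly held n=2 valence electron can cost more to remove than an n=3 core electron, so the actual values have to decide it.
Valence configurations: P²⁺ [Ne]3s²3p¹, S²⁺ [Ne]3s²3p², O²⁺ [He]2s²2p².
Tabulated IE_3 (kJ/mol): P 2914, S 3357, O 5300, K 4420.
So the third ionization energies run P < S < K < O.

P < S < K < O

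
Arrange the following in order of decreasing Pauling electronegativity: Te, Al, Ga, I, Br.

Al is in period 3, group 13; Ga is in period 4, group 13; Br is in period 4, group 17; Te is in period 5, group 16; I is in period 5, group 17.
Atoms toward the upper right of the periodic table pull bonding electrons most strongly.
Here both period and group differ, so the two effects have to be weighed against each other.
Ga > Al: this pair runs against the simple trend — see the exception note.
Te > Ga: the two effects oppose for this pair; the across-period effect wins (2.10 vs 1.81).
I > Te: both are in period 5; the period trend gives I the larger value.
Br > I: they share group 17; the group trend gives Br the larger value.
Note the exception: Ga has a higher electronegativity than Al, contrary to the simple trend — poor shielding by filled d (and f) subshells raises the heavier element's effective nuclear charge more than the simple down-group trend predicts.
Approximate values (Pauling): Al 1.61, Ga 1.81, Br 2.96, Te 2.10, I 2.66.
So from highest to lowest: Br > I > Te > Ga > Al.

Br, I, Te, Ga, Al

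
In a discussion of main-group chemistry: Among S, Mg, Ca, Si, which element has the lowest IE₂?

After 1 electron has been removed, what remains? S⁺ still has 5 valence electrons; Mg⁺ still has 1 valence electron; Ca⁺ still has 1 valence electron; Si⁺ still has 3 valence electrons.
All are still removing valence electrons, so compare the +1 ions as you would atoms: IE_2 generally rises across a period (higher Z_eff) and falls down a group (larger shell), subject to the usual subshell exceptions.
Valence configurations: S⁺ [Ne]3s²3p³, Mg⁺ [Ne]3s¹, Ca⁺ [Ar]4s¹, Si⁺ [Ne]3s²3p¹.
Approximate IE_2 values (kJ/mol): S 2252, Mg 1451, Ca 1145, Si 1577.
Putting it together, IE_2: Ca < Mg < Si < S.

Ca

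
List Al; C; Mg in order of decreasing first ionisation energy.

C is in period 2, group 14; Mg is in period 3, group 2; Al is in period 3, group 13.
Across a period the outer electron is held more tightly (higher IE₁); down a group it sits in a higher shell, more shielded, and comes off more easily.
Neither a single period nor a single group — weigh both effects.
Mg > Al: this pair runs against the simple trend — see the exception note.
C > Mg: both effects reinforce here, so C is clearly the higher of the two.
Note the exception: Mg has a higher first ionization energy than Al, contrary to the simple trend — Al's single 3p electron is easier to remove than one from Mg's filled 3s².
Approximate values (kJ/mol): C 1086, Mg 738, Al 578.
So from highest to lowest: C > Mg > Al.

C > Mg > Al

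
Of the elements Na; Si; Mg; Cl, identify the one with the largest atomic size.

Na

Na is in period 3, group 1; Mg is in period 3, group 2; Si is in period 3, group 14; Cl is in period 3, group 17.
Radius decreases left→right (rising Z_eff, same n) and increases top→bottom (higher n).
All lie in period 3, so atomic radius increases right to left.
The largest atomic size among these belongs to Na.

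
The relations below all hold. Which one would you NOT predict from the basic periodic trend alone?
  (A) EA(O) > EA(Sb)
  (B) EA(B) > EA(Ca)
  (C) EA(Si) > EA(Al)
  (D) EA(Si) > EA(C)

The general trend: electron affinity increases across a period and decreases down a group.
(A) O (period 2, group 16) vs Sb (period 5, group 15): the stated order agrees with the simple trend.
(B) B (period 2, group 13) vs Ca (period 4, group 2): the stated order agrees with the simple trend.
(C) Si (period 3, group 14) vs Al (period 3, group 13): the stated order agrees with the simple trend.
(D) Si (period 3, group 14) vs C (period 2, group 14): the stated order contradicts the simple trend.
The exception is (D): Si's larger, more diffuse 3p orbitals accept an added electron slightly more readily than C's compact 2p.

(D)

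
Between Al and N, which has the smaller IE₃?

Al

The third ionization energy removes an electron from the +2 ion. For each element: Al²⁺ still has 1 valence electron; N²⁺ still has 3 valence electrons.
All are still removing valence electrons, so compare the +2 ions as you would atoms: IE_3 generally rises across a period (higher Z_eff) and falls down a group (larger shell), subject to the usual subshell exceptions.
Valence configurations: Al²⁺ [Ne]3s¹, N²⁺ [He]2s²2p¹.
Approximate IE_3 values (kJ/mol): Al 2745, N 4578.
Putting it together, IE_3: Al < N.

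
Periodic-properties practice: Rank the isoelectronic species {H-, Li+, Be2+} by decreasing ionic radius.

H- > Li+ > Be2+

All of these have 2 electrons, so size is governed by nuclear charge alone: the more protons, the stronger the pull on the same electron cloud, and the smaller the ion.
Nuclear charges: Be2+ (Z=4), Li+ (Z=3), H- (Z=1).
Largest to smallest: H- > Li+ > Be2+.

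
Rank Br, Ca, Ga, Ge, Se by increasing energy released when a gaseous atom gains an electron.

Ca < Ga < Ge < Se < Br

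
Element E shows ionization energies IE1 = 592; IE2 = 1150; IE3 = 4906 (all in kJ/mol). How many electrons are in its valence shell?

2

Look for the largest jump between consecutive ionization energies: IE3/IE2 ≈ 4.3, far larger than any earlier ratio.
That jump marks the point where a core electron is being removed. So the atom has 2 valence electrons.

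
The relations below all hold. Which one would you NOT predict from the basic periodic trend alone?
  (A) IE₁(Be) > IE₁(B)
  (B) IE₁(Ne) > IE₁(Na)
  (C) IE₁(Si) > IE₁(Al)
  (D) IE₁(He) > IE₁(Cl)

The general trend: first ionisation energy increases across a period and decreases down a group.
(A) Be (period 2, group 2) vs B (period 2, group 13): the stated order contradicts the simple trend.
(B) Ne (period 2, group 18) vs Na (period 3, group 1): the stated order agrees with the simple trend.
(C) Si (period 3, group 14) vs Al (period 3, group 13): the stated order agrees with the simple trend.
(D) He (period 1, group 18) vs Cl (period 3, group 17): the stated order agrees with the simple trend.
The exception is (A): removing B's lone 2p electron is easier than breaking Be's filled 2s².

(A)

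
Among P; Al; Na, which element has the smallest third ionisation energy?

Al

Consider each +2 ion: P²⁺ still has 3 valence electrons; Al²⁺ still has 1 valence electron; Na²⁺ is already 1 electron into the core.
Breaking into a closed-shell core is much more expensive than removing a leftover valence electron — Na has the largest IE_3 here.
Valence configurations: P²⁺ [Ne]3s²3p¹, Al²⁺ [Ne]3s¹.
Tabulated IE_3 (kJ/mol): P 2914, Al 2745, Na 6910.
Hence IE_3: Al < P < Na.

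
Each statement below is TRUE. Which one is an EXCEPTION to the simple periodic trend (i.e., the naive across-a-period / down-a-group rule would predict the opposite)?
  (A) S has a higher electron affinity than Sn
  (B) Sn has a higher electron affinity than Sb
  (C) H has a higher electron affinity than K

The general trend: electron affinity increases across a period and decreases down a group.
(A) S (period 3, group 16) vs Sn (period 5, group 14): the stated order agrees with the simple trend.
(B) Sn (period 5, group 14) vs Sb (period 5, group 15): the stated order contradicts the simple trend.
(C) H (period 1, group 1) vs K (period 4, group 1): the stated order agrees with the simple trend.
The exception is (B): adding an electron to Sb's half-filled 5p³ is unfavourable, so Sn has the more exothermic EA.

(B)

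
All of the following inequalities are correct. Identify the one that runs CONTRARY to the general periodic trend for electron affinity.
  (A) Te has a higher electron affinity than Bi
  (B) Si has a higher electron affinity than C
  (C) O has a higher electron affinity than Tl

The general trend: electron affinity increases across a period and decreases down a group.
(A) Te (period 5, group 16) vs Bi (period 6, group 15): the stated order agrees with the simple trend.
(B) Si (period 3, group 14) vs C (period 2, group 14): the stated order contradicts the simple trend.
(C) O (period 2, group 16) vs Tl (period 6, group 13): the stated order agrees with the simple trend.
The exception is (B): Si's larger, more diffuse 3p orbitals accept an added electron slightly more readily than C's compact 2p.

(B)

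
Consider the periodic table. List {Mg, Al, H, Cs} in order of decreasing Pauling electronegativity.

H, Al, Mg, Cs

H is in period 1, group 1; Mg is in period 3, group 2; Al is in period 3, group 13; Cs is in period 6, group 1.
Electronegativity increases across a period and decreases down a group, tracking effective nuclear charge and atomic size.
Here both period and group differ, so the two effects have to be weighed against each other.
Mg > Cs: both effects reinforce here, so Mg is clearly the higher of the two.
Al > Mg: Al lies to the right of Mg in period 3, so the across-period effect alone puts Al higher.
H > Al: the two effects oppose for this pair; the down-group effect wins (2.20 vs 1.61).
Tabulated electronegativity (Pauling): H 2.20, Mg 1.31, Al 1.61, Cs 0.79.
So from highest to lowest: H > Al > Mg > Cs.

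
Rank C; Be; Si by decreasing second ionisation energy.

C > Be > Si

After 1 electron has been removed, what remains? C⁺ still has 3 valence electrons; Be⁺ still has 1 valence electron; Si⁺ still has 3 valence electrons.
All are still removing valence electrons, so compare the +1 ions as you would atoms: IE_2 generally rises across a period (higher Z_eff) and falls down a group (larger shell), subject to the usual subshell exceptions.
Valence configurations: C⁺ [He]2s²2p¹, Be⁺ [He]2s¹, Si⁺ [Ne]3s²3p¹.
Approximate IE_2 values (kJ/mol): C 2353, Be 1757, Si 1577.
Putting it together, IE_2: Si < Be < C.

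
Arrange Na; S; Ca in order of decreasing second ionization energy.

After 1 electron has been removed, what remains? Na⁺ is the bare [Ne] core; S⁺ still has 5 valence electrons; Ca⁺ still has 1 valence electron.
Core electrons are held far more tightly than valence electrons, so Na tops the IE_2 order.
Valence configurations: S⁺ [Ne]3s²3p³, Ca⁺ [Ar]4s¹.
The numbers (kJ/mol): Na 4562, S 2252, Ca 1145.
Overall IE_2 order: Ca < S < Na.

Na > S > Ca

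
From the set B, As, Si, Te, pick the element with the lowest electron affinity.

B is in period 2, group 13; Si is in period 3, group 14; As is in period 4, group 15; Te is in period 5, group 16.
Electron affinity generally becomes more exothermic across a period toward the halogens and less exothermic down a group.
A diagonal step moves right (one effect) and down (the opposite effect) at once.
As > B: period and group pull opposite ways; the across-period shift dominates (78 vs 27 kJ/mol).
Si > As: period and group pull opposite ways; the down-group shift dominates (134 vs 78 kJ/mol).
Te > Si: period and group pull opposite ways; the across-period shift dominates (190 vs 134 kJ/mol).
For reference (kJ/mol): B 27, Si 134, As 78, Te 190.
The lowest electron affinity among these belongs to B.

B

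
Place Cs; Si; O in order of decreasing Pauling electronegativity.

O > Si > Cs

O is in period 2, group 16; Si is in period 3, group 14; Cs is in period 6, group 1.
Smaller atoms with higher effective nuclear charge are more electronegative.
Neither a single period nor a single group — weigh both effects.
Si > Cs: both effects reinforce here, so Si is clearly the higher of the two.
O > Si: both effects reinforce here, so O is clearly the higher of the two.
Approximate values (Pauling): O 3.44, Si 1.90, Cs 0.79.
So from highest to lowest: O > Si > Cs.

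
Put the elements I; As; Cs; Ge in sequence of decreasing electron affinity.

Atoms with high Z_eff and room in the valence shell (especially the halogens) have the most exothermic electron affinities.
Neither a single period nor a single group — weigh both effects.
As > Cs: both effects reinforce here, so As is clearly the higher of the two.
Ge > As: this pair runs against the simple trend — see the exception note.
I > Ge: period and group pull opposite ways; the across-period shift dominates (295 vs 119 kJ/mol).
Note the exception: Ge has a higher electron affinity than As, contrary to the simple trend — adding an electron to As's half-filled 4p³ is unfavourable, so Ge (4p²) has the more exothermic EA.
Tabulated electron affinity (kJ/mol): Ge 119, As 78, I 295, Cs 46.
So from highest to lowest: I > Ge > As > Cs.

I, Ge, As, Cs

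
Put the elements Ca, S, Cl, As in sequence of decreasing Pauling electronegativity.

Cl > S > As > Ca

S is in period 3, group 16; Cl is in period 3, group 17; Ca is in period 4, group 2; As is in period 4, group 15.
EN rises left→right (higher Z_eff, smaller atoms) and falls top→bottom (larger, more shielded atoms).
Here both period and group differ, so the two effects have to be weighed against each other.
As > Ca: both are in period 4; the period trend gives As the larger value.
S > As: both effects reinforce here, so S is clearly the higher of the two.
Cl > S: Cl lies to the right of S in period 3, so the across-period effect alone puts Cl higher.
For reference (Pauling): S 2.58, Cl 3.16, Ca 1.00, As 2.18.
So from highest to lowest: Cl > S > As > Ca.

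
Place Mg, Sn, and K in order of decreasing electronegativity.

Sn, Mg, K

EN rises left→right (higher Z_eff, smaller atoms) and falls top→bottom (larger, more shielded atoms).
Neither a single period nor a single group — weigh both effects.
Mg > K: relative to K, both the across-period and down-group shifts push Mg's electronegativity up.
Sn > Mg: period and group pull opposite ways; the across-period shift dominates (1.96 vs 1.31).
Approximate values (Pauling): Mg 1.31, K 0.82, Sn 1.96.
So from highest to lowest: Sn > Mg > K.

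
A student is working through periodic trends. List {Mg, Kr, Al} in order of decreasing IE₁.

Kr > Mg > Al

First ionization energy rises across a period (greater Z_eff holds electrons more tightly) and falls down a group (valence electrons are farther from the nucleus).
Here both period and group differ, so the two effects have to be weighed against each other.
Mg > Al: this pair runs against the simple trend — see the exception note.
Kr > Mg: period and group pull opposite ways; the across-period shift dominates (1351 vs 738 kJ/mol).
Note the exception: Mg has a higher first ionization energy than Al, contrary to the simple trend — Al's single 3p electron is easier to remove than one from Mg's filled 3s².
For reference (kJ/mol): Mg 738, Al 578, Kr 1351.
So from highest to lowest: Kr > Mg > Al.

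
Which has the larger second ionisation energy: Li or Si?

Li

After 1 electron has been removed, what remains? Li⁺ is the bare [He] core; Si⁺ still has 3 valence electrons.
Pulling an electron out of a noble-gas core costs far more than removing a remaining valence electron, so Li sits at the high end of IE_2.
The numbers (kJ/mol): Li 7298, Si 1577.
So the second ionization energies run Si < Li.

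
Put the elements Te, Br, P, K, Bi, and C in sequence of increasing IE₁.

K < Bi < Te < P < C < Br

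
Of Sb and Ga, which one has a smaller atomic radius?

Ga is in period 4, group 13; Sb is in period 5, group 15.
Atomic radius shrinks across a period as nuclear charge pulls the same shell inward, and grows down a group as new shells are added.
Neither a single period nor a single group — weigh both effects.
Sb > Ga: the two effects oppose for this pair; the down-group effect wins (140 vs 124 pm).
Approximate values (pm): Ga 124, Sb 140.
So Ga has the smaller atomic radius (Ga < Sb).

Ga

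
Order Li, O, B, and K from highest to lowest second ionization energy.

After 1 electron has been removed, what remains? Li⁺ is the bare [He] core; O⁺ still has 5 valence electrons; B⁺ still has 2 valence electrons; K⁺ is the bare [Ar] core.
Usually core removal costs more than valence removal, but here the competition is close: a tightly held n=2 valence electron can cost more to remove than an n=3 core electron, so the actual values have to decide it.
Valence configurations: O⁺ [He]2s²2p³, B⁺ [He]2s².
Tabulated IE_2 (kJ/mol): Li 7298, O 3388, B 2427, K 3052.
Hence IE_2: B < K < O < Li.

Li > O > K > B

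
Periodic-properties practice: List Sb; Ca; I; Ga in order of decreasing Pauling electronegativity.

I > Sb > Ga > Ca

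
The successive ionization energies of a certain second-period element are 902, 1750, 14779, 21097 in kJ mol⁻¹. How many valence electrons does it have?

Look for the largest jump between consecutive ionization energies: IE3/IE2 ≈ 8.4, far larger than any earlier ratio.
That jump marks the point where a core electron is being removed. So the atom has 2 valence electrons.

2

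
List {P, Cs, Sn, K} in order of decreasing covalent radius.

Cs, K, Sn, P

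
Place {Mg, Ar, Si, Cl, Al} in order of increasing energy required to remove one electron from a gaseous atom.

Al < Mg < Si < Cl < Ar

Mg is in period 3, group 2; Al is in period 3, group 13; Si is in period 3, group 14; Cl is in period 3, group 17; Ar is in period 3, group 18.
Removing the outermost electron gets harder across a period and easier down a group.
All lie in period 3; the across-period trend (first ionization energy increases left to right) applies, with the exception below.
Note the exception: Mg has a higher first ionization energy than Al, contrary to the simple trend — Al's single 3p electron is easier to remove than one from Mg's filled 3s².
For reference (kJ/mol): Mg 738, Al 578, Si 786, Cl 1251, Ar 1521.
So from lowest to highest: Al < Mg < Si < Cl < Ar.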